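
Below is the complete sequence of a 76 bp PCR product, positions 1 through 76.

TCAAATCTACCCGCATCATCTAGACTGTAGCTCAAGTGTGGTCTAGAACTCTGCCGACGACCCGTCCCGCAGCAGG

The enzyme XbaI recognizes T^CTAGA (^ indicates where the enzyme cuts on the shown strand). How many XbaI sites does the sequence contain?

TCTAGA occurs starting at positions 19, 42.
XbaI cuts at 2 sites.

2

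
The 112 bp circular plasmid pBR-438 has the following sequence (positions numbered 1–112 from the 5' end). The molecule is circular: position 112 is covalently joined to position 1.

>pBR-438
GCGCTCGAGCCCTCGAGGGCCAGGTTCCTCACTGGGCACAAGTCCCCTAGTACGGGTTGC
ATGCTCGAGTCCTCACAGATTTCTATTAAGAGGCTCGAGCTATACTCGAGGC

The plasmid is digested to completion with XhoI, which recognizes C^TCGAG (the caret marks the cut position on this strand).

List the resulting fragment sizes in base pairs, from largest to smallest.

XhoI sites (CTCGAG) start at positions 4, 12, 64, 94, 105.
XhoI cuts after the first base of each site, so after positions 4, 12, 64, 94, 105.
Circular molecule, 5 cuts → 5 fragments:
  5–12 → 8 bp
  13–64 → 52 bp
  65–94 → 30 bp
  95–105 → 11 bp
  106–112 then 1–4 → 7 + 4 = 11 bp
Sorted largest to smallest: 52, 30, 11, 11, 8 bp.

52, 30, 11, 11, 8 bp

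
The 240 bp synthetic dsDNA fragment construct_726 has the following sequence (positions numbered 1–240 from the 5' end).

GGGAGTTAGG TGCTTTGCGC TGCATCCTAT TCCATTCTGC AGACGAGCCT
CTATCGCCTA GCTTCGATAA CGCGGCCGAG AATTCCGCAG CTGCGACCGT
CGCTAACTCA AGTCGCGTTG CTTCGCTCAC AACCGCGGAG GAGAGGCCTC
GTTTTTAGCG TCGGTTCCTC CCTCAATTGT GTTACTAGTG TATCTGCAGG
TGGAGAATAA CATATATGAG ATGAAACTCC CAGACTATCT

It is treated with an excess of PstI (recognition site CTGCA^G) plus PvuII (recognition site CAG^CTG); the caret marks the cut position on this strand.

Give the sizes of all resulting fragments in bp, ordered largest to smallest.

PstI sites (CTGCAG) start at positions 37, 194.
PstI cuts after base 5 of each site (before the last base), so after positions 41, 198.
The PvuII site (CAGCTG) starts at position 88.
PvuII cuts after base 3 of each site, so after position 90.
Combined cut positions: 41, 90, 198.
Linear molecule, 3 cuts → 4 fragments:
  1–41 → 41 bp
  42–90 → 49 bp
  91–198 → 108 bp
  199–240 → 42 bp
Sorted largest to smallest: 108, 49, 42, 41 bp.

108, 49, 42, 41 bp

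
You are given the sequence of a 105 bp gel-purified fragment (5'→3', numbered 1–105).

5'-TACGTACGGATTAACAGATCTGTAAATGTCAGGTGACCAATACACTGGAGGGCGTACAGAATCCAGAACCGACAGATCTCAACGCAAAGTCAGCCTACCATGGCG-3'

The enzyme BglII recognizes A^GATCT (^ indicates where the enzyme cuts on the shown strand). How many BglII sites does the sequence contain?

2

AGATCT occurs starting at positions 16, 74.
BglII cuts at 2 sites.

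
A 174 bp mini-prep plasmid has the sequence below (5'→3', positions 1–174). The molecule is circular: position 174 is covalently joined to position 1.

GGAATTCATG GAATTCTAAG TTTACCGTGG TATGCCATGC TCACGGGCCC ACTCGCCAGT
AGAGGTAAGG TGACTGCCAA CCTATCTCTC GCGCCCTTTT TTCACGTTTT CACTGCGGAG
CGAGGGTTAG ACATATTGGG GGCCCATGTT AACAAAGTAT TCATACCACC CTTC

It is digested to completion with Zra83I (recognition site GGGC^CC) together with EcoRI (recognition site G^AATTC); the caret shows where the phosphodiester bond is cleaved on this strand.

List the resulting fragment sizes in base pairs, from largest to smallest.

95, 37, 33, 9 bp

Zra83I sites (GGGCCC) start at positions 45, 140.
Zra83I cuts after base 4 of each site, so after positions 48, 143.
EcoRI sites (GAATTC) start at positions 2, 11.
EcoRI cuts after the first base of each site, so after positions 2, 11.
Combined cut positions: 2, 11, 48, 143.
Circular molecule, 4 cuts → 4 fragments:
  3–11 → 9 bp
  12–48 → 37 bp
  49–143 → 95 bp
  144–174 then 1–2 → 31 + 2 = 33 bp
Sorted largest to smallest: 95, 37, 33, 9 bp.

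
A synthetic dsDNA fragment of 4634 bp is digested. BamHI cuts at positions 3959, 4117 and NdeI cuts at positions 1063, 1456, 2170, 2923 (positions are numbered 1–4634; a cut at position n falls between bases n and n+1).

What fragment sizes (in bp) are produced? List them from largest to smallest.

1063, 1036, 753, 714, 517, 393, 158 bp

Combined cut positions (sorted): 1063, 1456, 2170, 2923, 3959, 4117.
Linear molecule, 6 cuts → 7 fragments:
  1063 − 0 = 1063 bp
  1456 − 1063 = 393 bp
  2170 − 1456 = 714 bp
  2923 − 2170 = 753 bp
  3959 − 2923 = 1036 bp
  4117 − 3959 = 158 bp
  4634 − 4117 = 517 bp
Sorted largest to smallest: 1063, 1036, 753, 714, 517, 393, 158 bp.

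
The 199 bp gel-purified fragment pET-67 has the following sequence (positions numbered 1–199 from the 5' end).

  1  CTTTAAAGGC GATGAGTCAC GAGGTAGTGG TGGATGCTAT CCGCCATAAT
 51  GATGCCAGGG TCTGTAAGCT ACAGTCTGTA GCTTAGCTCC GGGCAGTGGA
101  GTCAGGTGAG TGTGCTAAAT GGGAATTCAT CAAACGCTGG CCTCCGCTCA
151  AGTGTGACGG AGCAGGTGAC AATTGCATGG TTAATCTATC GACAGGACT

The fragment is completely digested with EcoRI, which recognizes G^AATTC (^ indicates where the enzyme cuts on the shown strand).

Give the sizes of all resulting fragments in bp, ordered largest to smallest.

The EcoRI site (GAATTC) starts at position 123.
EcoRI cuts after the first base of each site, so after position 123.
Linear molecule, 1 cut → 2 fragments:
  1–123 → 123 bp
  124–199 → 76 bp
Sorted largest to smallest: 123, 76 bp.

123, 76 bp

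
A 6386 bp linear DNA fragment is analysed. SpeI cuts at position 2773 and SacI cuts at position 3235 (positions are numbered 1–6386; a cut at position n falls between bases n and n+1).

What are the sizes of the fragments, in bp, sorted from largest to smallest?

Combined cut positions (sorted): 2773, 3235.
Linear molecule, 2 cuts → 3 fragments:
  2773 − 0 = 2773 bp
  3235 − 2773 = 462 bp
  6386 − 3235 = 3151 bp
Sorted largest to smallest: 3151, 2773, 462 bp.

3151, 2773, 462 bp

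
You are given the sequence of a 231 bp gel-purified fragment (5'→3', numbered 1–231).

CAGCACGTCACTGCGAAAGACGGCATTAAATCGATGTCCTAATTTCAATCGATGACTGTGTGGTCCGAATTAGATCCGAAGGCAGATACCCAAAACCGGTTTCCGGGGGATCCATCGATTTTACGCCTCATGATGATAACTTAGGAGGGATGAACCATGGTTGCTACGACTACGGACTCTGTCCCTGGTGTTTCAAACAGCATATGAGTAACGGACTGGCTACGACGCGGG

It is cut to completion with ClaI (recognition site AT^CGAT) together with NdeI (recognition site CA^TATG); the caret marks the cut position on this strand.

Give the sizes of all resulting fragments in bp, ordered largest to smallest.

ClaI sites (ATCGAT) start at positions 30, 48, 114.
ClaI cuts after base 2 of each site, so after positions 31, 49, 115.
The NdeI site (CATATG) starts at position 201.
NdeI cuts after base 2 of each site, so after position 202.
Combined cut positions: 31, 49, 115, 202.
Linear molecule, 4 cuts → 5 fragments:
  1–31 → 31 bp
  32–49 → 18 bp
  50–115 → 66 bp
  116–202 → 87 bp
  203–231 → 29 bp
Sorted largest to smallest: 87, 66, 31, 29, 18 bp.

87, 66, 31, 29, 18 bp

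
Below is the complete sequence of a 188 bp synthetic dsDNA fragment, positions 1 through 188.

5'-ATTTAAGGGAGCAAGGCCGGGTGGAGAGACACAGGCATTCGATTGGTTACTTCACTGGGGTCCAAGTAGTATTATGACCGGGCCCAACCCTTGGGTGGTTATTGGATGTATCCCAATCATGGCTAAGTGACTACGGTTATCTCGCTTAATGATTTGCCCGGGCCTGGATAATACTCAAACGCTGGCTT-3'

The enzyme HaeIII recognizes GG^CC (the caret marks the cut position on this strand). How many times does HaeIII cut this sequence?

GGCC occurs starting at positions 15, 81, 161.
HaeIII cuts at 3 sites.

3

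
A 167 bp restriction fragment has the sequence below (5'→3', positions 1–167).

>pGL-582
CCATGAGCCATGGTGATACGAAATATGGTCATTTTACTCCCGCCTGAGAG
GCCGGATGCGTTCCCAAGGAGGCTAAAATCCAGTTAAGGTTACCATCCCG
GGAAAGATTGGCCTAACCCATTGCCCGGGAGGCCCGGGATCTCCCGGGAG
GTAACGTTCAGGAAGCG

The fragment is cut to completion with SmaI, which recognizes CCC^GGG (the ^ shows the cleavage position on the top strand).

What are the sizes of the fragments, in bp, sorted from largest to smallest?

SmaI sites (CCCGGG) start at positions 97, 124, 133, 143.
SmaI cuts after base 3 of each site, so after positions 99, 126, 135, 145.
Linear molecule, 4 cuts → 5 fragments:
  1–99 → 99 bp
  100–126 → 27 bp
  127–135 → 9 bp
  136–145 → 10 bp
  146–167 → 22 bp
Sorted largest to smallest: 99, 27, 22, 10, 9 bp.

99, 27, 22, 10, 9 bp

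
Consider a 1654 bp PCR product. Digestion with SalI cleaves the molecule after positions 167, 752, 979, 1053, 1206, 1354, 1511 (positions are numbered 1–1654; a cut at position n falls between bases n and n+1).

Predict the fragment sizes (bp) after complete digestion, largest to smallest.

585, 227, 167, 157, 153, 148, 143, 74 bp

Linear molecule, 7 cuts → 8 fragments:
  167 − 0 = 167 bp
  752 − 167 = 585 bp
  979 − 752 = 227 bp
  1053 − 979 = 74 bp
  1206 − 1053 = 153 bp
  1354 − 1206 = 148 bp
  1511 − 1354 = 157 bp
  1654 − 1511 = 143 bp
Sorted largest to smallest: 585, 227, 167, 157, 153, 148, 143, 74 bp.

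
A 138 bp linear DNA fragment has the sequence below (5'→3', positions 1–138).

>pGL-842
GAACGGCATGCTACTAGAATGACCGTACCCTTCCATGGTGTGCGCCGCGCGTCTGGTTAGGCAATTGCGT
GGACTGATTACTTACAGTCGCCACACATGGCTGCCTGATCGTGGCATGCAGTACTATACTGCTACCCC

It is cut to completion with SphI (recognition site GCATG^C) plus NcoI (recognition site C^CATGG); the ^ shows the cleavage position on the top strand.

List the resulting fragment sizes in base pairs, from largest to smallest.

85, 23, 20, 10 bp

SphI sites (GCATGC) start at positions 6, 114.
SphI cuts after base 5 of each site (before the last base), so after positions 10, 118.
The NcoI site (CCATGG) starts at position 33.
NcoI cuts after the first base of each site, so after position 33.
Combined cut positions: 10, 33, 118.
Linear molecule, 3 cuts → 4 fragments:
  1–10 → 10 bp
  11–33 → 23 bp
  34–118 → 85 bp
  119–138 → 20 bp
Sorted largest to smallest: 85, 23, 20, 10 bp.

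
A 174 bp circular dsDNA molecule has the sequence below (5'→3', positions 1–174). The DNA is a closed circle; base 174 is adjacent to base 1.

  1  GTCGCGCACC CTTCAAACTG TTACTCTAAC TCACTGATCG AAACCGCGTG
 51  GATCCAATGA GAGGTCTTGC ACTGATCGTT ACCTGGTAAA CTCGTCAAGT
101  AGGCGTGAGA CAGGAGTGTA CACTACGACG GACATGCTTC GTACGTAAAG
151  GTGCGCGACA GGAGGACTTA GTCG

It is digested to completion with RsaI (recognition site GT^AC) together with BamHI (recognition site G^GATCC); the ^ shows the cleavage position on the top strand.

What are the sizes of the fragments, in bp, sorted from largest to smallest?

82, 69, 23 bp

RsaI sites (GTAC) start at positions 118, 141.
RsaI cuts after base 2 of each site, so after positions 119, 142.
The BamHI site (GGATCC) starts at position 50.
BamHI cuts after the first base of each site, so after position 50.
Combined cut positions: 50, 119, 142.
Circular molecule, 3 cuts → 3 fragments:
  51–119 → 69 bp
  120–142 → 23 bp
  143–174 then 1–50 → 32 + 50 = 82 bp
Sorted largest to smallest: 82, 69, 23 bp.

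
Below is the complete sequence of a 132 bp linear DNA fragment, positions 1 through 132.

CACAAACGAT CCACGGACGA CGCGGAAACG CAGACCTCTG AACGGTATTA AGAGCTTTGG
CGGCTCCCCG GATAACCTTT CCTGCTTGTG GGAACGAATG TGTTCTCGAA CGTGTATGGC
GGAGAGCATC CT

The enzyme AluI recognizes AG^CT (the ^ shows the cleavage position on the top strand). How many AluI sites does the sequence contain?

AGCT occurs starting at position 53.
AluI cuts at 1 site.

1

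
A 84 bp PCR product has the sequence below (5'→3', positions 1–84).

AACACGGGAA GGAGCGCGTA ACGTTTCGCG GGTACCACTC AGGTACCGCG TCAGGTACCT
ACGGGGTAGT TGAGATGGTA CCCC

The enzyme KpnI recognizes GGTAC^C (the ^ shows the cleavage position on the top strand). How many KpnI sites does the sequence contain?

4

GGTACC occurs starting at positions 31, 42, 54, 77.
KpnI cuts at 4 sites.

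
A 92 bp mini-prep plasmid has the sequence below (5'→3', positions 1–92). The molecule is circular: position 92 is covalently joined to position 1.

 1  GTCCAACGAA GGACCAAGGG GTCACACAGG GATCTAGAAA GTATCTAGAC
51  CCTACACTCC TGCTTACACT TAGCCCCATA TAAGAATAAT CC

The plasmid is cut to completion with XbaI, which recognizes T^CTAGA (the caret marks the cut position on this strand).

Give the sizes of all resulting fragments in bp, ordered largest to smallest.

XbaI sites (TCTAGA) start at positions 33, 44.
XbaI cuts after the first base of each site, so after positions 33, 44.
Circular molecule, 2 cuts → 2 fragments:
  34–44 → 11 bp
  45–92 then 1–33 → 48 + 33 = 81 bp
Sorted largest to smallest: 81, 11 bp.

81, 11 bp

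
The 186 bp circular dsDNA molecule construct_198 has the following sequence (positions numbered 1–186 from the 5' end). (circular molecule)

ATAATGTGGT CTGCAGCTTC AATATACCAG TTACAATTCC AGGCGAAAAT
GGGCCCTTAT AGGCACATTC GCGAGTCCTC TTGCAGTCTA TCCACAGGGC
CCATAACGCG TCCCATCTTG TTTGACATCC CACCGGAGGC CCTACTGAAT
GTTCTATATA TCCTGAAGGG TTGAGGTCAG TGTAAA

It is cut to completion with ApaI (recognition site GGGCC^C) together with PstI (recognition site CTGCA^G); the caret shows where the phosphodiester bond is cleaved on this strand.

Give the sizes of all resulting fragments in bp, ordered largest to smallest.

ApaI sites (GGGCCC) start at positions 51, 97.
ApaI cuts after base 5 of each site (before the last base), so after positions 55, 101.
The PstI site (CTGCAG) starts at position 11.
PstI cuts after base 5 of each site (before the last base), so after position 15.
Combined cut positions: 15, 55, 101.
Circular molecule, 3 cuts → 3 fragments:
  16–55 → 40 bp
  56–101 → 46 bp
  102–186 then 1–15 → 85 + 15 = 100 bp
Sorted largest to smallest: 100, 46, 40 bp.

100, 46, 40 bp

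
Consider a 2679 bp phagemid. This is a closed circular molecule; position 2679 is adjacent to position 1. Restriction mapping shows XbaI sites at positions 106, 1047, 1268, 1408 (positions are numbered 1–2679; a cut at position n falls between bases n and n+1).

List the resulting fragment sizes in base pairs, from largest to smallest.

1377, 941, 221, 140 bp

Circular molecule, 4 cuts → 4 fragments:
  1047 − 106 = 941 bp
  1268 − 1047 = 221 bp
  1408 − 1268 = 140 bp
  wrap: 2679 − 1408 + 106 = 1377 bp
Sorted largest to smallest: 1377, 941, 221, 140 bp.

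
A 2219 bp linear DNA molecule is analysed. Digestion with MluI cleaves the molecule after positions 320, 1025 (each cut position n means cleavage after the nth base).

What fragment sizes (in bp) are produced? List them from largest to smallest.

1194, 705, 320 bp

Linear molecule, 2 cuts → 3 fragments:
  320 − 0 = 320 bp
  1025 − 320 = 705 bp
  2219 − 1025 = 1194 bp
Sorted largest to smallest: 1194, 705, 320 bp.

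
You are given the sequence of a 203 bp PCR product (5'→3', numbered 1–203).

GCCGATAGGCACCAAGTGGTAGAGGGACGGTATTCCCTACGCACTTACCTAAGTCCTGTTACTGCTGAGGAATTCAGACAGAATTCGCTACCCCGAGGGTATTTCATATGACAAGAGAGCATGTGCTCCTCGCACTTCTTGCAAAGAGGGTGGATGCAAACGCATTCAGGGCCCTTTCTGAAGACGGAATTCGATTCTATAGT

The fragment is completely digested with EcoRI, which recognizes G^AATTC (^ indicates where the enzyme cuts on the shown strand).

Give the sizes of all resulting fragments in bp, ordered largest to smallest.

EcoRI sites (GAATTC) start at positions 70, 81, 187.
EcoRI cuts after the first base of each site, so after positions 70, 81, 187.
Linear molecule, 3 cuts → 4 fragments:
  1–70 → 70 bp
  71–81 → 11 bp
  82–187 → 106 bp
  188–203 → 16 bp
Sorted largest to smallest: 106, 70, 16, 11 bp.

106, 70, 16, 11 bp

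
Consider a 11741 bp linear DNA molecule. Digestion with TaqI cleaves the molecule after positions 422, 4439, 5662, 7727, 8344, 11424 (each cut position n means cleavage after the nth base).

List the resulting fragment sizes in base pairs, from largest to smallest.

Linear molecule, 6 cuts → 7 fragments:
  422 − 0 = 422 bp
  4439 − 422 = 4017 bp
  5662 − 4439 = 1223 bp
  7727 − 5662 = 2065 bp
  8344 − 7727 = 617 bp
  11424 − 8344 = 3080 bp
  11741 − 11424 = 317 bp
Sorted largest to smallest: 4017, 3080, 2065, 1223, 617, 422, 317 bp.

4017, 3080, 2065, 1223, 617, 422, 317 bp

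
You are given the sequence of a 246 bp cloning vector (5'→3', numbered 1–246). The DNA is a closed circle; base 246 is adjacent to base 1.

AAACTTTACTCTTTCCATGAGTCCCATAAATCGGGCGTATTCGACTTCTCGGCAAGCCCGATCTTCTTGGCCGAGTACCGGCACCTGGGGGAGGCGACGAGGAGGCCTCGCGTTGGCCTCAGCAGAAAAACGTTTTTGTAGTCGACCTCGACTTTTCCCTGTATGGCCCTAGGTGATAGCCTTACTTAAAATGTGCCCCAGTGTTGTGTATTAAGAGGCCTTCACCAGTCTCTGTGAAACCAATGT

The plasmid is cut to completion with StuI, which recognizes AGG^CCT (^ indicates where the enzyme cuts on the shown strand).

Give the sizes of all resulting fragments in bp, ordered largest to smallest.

StuI sites (AGGCCT) start at positions 103, 216.
StuI cuts after base 3 of each site, so after positions 105, 218.
Circular molecule, 2 cuts → 2 fragments:
  106–218 → 113 bp
  219–246 then 1–105 → 28 + 105 = 133 bp
Sorted largest to smallest: 133, 113 bp.

133, 113 bp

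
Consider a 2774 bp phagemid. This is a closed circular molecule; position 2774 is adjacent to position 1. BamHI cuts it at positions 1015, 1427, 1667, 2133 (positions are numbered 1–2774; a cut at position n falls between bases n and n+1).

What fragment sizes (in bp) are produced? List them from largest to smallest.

1656, 466, 412, 240 bp

Circular molecule, 4 cuts → 4 fragments:
  1427 − 1015 = 412 bp
  1667 − 1427 = 240 bp
  2133 − 1667 = 466 bp
  wrap: 2774 − 2133 + 1015 = 1656 bp
Sorted largest to smallest: 1656, 466, 412, 240 bp.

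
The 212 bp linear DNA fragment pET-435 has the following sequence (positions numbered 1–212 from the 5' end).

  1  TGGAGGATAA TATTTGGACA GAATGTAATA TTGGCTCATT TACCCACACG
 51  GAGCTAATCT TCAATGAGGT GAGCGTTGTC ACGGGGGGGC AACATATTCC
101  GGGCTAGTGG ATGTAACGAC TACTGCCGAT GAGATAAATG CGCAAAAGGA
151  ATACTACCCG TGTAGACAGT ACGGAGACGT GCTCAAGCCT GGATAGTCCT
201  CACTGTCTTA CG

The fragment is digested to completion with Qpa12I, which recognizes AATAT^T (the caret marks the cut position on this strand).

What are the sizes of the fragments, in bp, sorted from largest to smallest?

181, 18, 13 bp

Qpa12I sites (AATATT) start at positions 9, 27.
Qpa12I cuts after base 5 of each site (before the last base), so after positions 13, 31.
Linear molecule, 2 cuts → 3 fragments:
  1–13 → 13 bp
  14–31 → 18 bp
  32–212 → 181 bp
Sorted largest to smallest: 181, 18, 13 bp.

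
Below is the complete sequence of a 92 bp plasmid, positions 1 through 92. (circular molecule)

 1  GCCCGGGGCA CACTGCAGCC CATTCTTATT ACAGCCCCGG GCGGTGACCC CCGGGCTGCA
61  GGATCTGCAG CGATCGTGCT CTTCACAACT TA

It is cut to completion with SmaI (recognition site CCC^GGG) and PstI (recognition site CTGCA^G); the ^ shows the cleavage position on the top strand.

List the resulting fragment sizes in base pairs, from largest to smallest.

27, 21, 14, 13, 9, 8 bp

SmaI sites (CCCGGG) start at positions 2, 36, 50.
SmaI cuts after base 3 of each site, so after positions 4, 38, 52.
PstI sites (CTGCAG) start at positions 13, 56, 65.
PstI cuts after base 5 of each site (before the last base), so after positions 17, 60, 69.
Combined cut positions: 4, 17, 38, 52, 60, 69.
Circular molecule, 6 cuts → 6 fragments:
  5–17 → 13 bp
  18–38 → 21 bp
  39–52 → 14 bp
  53–60 → 8 bp
  61–69 → 9 bp
  70–92 then 1–4 → 23 + 4 = 27 bp
Sorted largest to smallest: 27, 21, 14, 13, 9, 8 bp.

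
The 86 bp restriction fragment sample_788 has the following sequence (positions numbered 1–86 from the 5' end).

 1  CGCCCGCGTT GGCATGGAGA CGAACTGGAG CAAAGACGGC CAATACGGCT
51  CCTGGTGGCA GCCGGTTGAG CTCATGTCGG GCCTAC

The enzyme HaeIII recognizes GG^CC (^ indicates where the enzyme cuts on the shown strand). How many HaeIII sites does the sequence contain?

GGCC occurs starting at positions 38, 80.
HaeIII cuts at 2 sites.

2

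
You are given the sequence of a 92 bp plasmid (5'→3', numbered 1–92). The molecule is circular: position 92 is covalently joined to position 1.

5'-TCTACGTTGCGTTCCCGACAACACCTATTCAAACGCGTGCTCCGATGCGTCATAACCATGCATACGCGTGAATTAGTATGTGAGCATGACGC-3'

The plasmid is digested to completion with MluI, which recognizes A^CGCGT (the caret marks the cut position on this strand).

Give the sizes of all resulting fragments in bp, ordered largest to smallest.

MluI sites (ACGCGT) start at positions 33, 64.
MluI cuts after the first base of each site, so after positions 33, 64.
Circular molecule, 2 cuts → 2 fragments:
  34–64 → 31 bp
  65–92 then 1–33 → 28 + 33 = 61 bp
Sorted largest to smallest: 61, 31 bp.

61, 31 bp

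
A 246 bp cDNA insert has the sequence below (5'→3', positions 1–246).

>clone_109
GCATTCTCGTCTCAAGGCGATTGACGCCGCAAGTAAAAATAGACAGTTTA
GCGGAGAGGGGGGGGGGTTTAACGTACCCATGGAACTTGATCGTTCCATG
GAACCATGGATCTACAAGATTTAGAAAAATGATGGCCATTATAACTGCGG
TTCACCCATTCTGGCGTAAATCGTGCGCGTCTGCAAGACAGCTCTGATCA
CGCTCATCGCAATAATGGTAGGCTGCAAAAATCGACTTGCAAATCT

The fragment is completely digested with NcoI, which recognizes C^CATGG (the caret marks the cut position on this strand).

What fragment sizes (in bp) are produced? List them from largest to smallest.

142, 78, 18, 8 bp

NcoI sites (CCATGG) start at positions 78, 96, 104.
NcoI cuts after the first base of each site, so after positions 78, 96, 104.
Linear molecule, 3 cuts → 4 fragments:
  1–78 → 78 bp
  79–96 → 18 bp
  97–104 → 8 bp
  105–246 → 142 bp
Sorted largest to smallest: 142, 78, 18, 8 bp.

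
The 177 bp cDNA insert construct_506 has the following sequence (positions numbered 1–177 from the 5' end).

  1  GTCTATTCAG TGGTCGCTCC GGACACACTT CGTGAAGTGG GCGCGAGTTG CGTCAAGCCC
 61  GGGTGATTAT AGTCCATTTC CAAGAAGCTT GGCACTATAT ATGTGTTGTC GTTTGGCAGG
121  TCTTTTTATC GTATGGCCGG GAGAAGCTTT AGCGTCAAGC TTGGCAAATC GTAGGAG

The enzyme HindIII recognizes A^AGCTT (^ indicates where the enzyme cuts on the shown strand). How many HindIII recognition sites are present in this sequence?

3

AAGCTT occurs starting at positions 85, 144, 157.
HindIII cuts at 3 sites.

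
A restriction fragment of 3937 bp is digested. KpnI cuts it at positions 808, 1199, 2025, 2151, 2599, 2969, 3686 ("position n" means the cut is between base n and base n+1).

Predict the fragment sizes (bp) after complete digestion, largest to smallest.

826, 808, 717, 448, 391, 370, 251, 126 bp

Linear molecule, 7 cuts → 8 fragments:
  808 − 0 = 808 bp
  1199 − 808 = 391 bp
  2025 − 1199 = 826 bp
  2151 − 2025 = 126 bp
  2599 − 2151 = 448 bp
  2969 − 2599 = 370 bp
  3686 − 2969 = 717 bp
  3937 − 3686 = 251 bp
Sorted largest to smallest: 826, 808, 717, 448, 391, 370, 251, 126 bp.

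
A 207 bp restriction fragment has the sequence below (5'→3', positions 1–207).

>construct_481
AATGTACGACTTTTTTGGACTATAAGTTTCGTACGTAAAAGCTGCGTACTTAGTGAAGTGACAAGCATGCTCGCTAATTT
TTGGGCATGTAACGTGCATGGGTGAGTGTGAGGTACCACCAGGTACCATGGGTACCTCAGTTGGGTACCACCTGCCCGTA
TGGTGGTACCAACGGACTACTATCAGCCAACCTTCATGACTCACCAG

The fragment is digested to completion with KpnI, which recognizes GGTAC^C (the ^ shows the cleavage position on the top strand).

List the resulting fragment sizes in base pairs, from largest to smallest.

KpnI sites (GGTACC) start at positions 112, 122, 131, 144, 165.
KpnI cuts after base 5 of each site (before the last base), so after positions 116, 126, 135, 148, 169.
Linear molecule, 5 cuts → 6 fragments:
  1–116 → 116 bp
  117–126 → 10 bp
  127–135 → 9 bp
  136–148 → 13 bp
  149–169 → 21 bp
  170–207 → 38 bp
Sorted largest to smallest: 116, 38, 21, 13, 10, 9 bp.

116, 38, 21, 13, 10, 9 bp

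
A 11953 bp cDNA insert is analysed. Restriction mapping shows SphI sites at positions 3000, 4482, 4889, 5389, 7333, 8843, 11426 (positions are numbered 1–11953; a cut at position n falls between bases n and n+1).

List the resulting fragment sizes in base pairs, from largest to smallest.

3000, 2583, 1944, 1510, 1482, 527, 500, 407 bp

Linear molecule, 7 cuts → 8 fragments:
  3000 − 0 = 3000 bp
  4482 − 3000 = 1482 bp
  4889 − 4482 = 407 bp
  5389 − 4889 = 500 bp
  7333 − 5389 = 1944 bp
  8843 − 7333 = 1510 bp
  11426 − 8843 = 2583 bp
  11953 − 11426 = 527 bp
Sorted largest to smallest: 3000, 2583, 1944, 1510, 1482, 527, 500, 407 bp.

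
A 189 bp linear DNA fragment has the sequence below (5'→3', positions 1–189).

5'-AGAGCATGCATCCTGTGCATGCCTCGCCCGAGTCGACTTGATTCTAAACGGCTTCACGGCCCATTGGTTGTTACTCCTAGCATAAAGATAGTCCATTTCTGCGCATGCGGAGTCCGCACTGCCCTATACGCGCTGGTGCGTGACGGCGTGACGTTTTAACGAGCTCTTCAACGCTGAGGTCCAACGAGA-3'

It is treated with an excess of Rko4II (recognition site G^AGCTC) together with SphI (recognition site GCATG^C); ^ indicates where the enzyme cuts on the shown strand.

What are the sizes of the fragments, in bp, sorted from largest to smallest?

86, 54, 28, 13, 8 bp

The Rko4II site (GAGCTC) starts at position 161.
Rko4II cuts after the first base of each site, so after position 161.
SphI sites (GCATGC) start at positions 4, 17, 103.
SphI cuts after base 5 of each site (before the last base), so after positions 8, 21, 107.
Combined cut positions: 8, 21, 107, 161.
Linear molecule, 4 cuts → 5 fragments:
  1–8 → 8 bp
  9–21 → 13 bp
  22–107 → 86 bp
  108–161 → 54 bp
  162–189 → 28 bp
Sorted largest to smallest: 86, 54, 28, 13, 8 bp.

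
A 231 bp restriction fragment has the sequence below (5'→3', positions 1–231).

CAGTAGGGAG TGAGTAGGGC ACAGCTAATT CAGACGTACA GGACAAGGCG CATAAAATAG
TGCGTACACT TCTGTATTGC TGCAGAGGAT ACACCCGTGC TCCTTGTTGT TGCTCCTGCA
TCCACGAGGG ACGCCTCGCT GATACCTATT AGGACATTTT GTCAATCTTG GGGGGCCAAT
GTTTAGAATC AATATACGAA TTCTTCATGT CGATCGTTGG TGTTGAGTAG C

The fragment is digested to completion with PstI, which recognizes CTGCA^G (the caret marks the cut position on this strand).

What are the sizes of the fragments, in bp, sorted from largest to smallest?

147, 84 bp

The PstI site (CTGCAG) starts at position 80.
PstI cuts after base 5 of each site (before the last base), so after position 84.
Linear molecule, 1 cut → 2 fragments:
  1–84 → 84 bp
  85–231 → 147 bp
Sorted largest to smallest: 147, 84 bp.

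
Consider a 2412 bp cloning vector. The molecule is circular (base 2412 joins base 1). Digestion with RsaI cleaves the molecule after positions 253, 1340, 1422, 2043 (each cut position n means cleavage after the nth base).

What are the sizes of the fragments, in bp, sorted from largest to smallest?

Circular molecule, 4 cuts → 4 fragments:
  1340 − 253 = 1087 bp
  1422 − 1340 = 82 bp
  2043 − 1422 = 621 bp
  wrap: 2412 − 2043 + 253 = 622 bp
Sorted largest to smallest: 1087, 622, 621, 82 bp.

1087, 622, 621, 82 bp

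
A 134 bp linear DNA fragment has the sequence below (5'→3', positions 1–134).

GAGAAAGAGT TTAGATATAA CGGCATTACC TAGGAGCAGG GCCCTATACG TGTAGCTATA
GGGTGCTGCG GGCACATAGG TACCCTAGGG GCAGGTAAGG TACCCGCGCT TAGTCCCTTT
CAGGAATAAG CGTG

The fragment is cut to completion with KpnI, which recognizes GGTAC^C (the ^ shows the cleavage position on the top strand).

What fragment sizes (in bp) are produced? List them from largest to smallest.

83, 31, 20 bp

KpnI sites (GGTACC) start at positions 79, 99.
KpnI cuts after base 5 of each site (before the last base), so after positions 83, 103.
Linear molecule, 2 cuts → 3 fragments:
  1–83 → 83 bp
  84–103 → 20 bp
  104–134 → 31 bp
Sorted largest to smallest: 83, 31, 20 bp.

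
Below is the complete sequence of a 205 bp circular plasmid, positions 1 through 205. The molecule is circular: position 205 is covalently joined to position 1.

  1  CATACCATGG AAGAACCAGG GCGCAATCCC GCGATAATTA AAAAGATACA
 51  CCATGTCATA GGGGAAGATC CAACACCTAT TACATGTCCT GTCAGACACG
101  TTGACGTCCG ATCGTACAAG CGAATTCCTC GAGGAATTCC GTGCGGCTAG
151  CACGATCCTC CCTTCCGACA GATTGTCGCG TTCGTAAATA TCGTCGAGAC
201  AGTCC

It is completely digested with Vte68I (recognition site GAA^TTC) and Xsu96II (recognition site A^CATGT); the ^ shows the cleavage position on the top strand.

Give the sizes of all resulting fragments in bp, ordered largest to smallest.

Vte68I sites (GAATTC) start at positions 122, 134.
Vte68I cuts after base 3 of each site, so after positions 124, 136.
The Xsu96II site (ACATGT) starts at position 82.
Xsu96II cuts after the first base of each site, so after position 82.
Combined cut positions: 82, 124, 136.
Circular molecule, 3 cuts → 3 fragments:
  83–124 → 42 bp
  125–136 → 12 bp
  137–205 then 1–82 → 69 + 82 = 151 bp
Sorted largest to smallest: 151, 42, 12 bp.

151, 42, 12 bp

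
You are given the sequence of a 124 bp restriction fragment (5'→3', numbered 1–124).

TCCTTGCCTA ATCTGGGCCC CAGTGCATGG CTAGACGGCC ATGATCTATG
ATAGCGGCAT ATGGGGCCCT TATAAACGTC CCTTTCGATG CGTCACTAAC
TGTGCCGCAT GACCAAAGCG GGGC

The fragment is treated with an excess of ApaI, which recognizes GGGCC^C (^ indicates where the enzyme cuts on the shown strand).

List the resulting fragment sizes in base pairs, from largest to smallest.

56, 49, 19 bp

ApaI sites (GGGCCC) start at positions 15, 64.
ApaI cuts after base 5 of each site (before the last base), so after positions 19, 68.
Linear molecule, 2 cuts → 3 fragments:
  1–19 → 19 bp
  20–68 → 49 bp
  69–124 → 56 bp
Sorted largest to smallest: 56, 49, 19 bp.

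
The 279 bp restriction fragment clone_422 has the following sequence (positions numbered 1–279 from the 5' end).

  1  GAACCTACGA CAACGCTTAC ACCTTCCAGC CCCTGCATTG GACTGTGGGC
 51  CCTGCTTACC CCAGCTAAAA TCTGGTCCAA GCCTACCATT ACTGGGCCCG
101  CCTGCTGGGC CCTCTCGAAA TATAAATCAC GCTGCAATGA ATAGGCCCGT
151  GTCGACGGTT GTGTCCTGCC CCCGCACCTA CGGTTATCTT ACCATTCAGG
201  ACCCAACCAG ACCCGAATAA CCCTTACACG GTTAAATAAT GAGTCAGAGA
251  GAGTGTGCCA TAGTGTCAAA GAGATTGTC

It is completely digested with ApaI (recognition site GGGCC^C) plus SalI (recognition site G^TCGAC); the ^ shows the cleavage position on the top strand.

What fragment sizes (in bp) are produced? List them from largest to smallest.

ApaI sites (GGGCCC) start at positions 47, 94, 107.
ApaI cuts after base 5 of each site (before the last base), so after positions 51, 98, 111.
The SalI site (GTCGAC) starts at position 151.
SalI cuts after the first base of each site, so after position 151.
Combined cut positions: 51, 98, 111, 151.
Linear molecule, 4 cuts → 5 fragments:
  1–51 → 51 bp
  52–98 → 47 bp
  99–111 → 13 bp
  112–151 → 40 bp
  152–279 → 128 bp
Sorted largest to smallest: 128, 51, 47, 40, 13 bp.

128, 51, 47, 40, 13 bp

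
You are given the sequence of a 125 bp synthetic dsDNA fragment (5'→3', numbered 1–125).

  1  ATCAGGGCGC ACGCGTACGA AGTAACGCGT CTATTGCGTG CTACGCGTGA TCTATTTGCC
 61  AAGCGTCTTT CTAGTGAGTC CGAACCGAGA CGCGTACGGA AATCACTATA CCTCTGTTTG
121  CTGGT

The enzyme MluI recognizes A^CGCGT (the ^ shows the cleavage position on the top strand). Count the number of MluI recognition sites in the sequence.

4

ACGCGT occurs starting at positions 11, 25, 43, 90.
MluI cuts at 4 sites.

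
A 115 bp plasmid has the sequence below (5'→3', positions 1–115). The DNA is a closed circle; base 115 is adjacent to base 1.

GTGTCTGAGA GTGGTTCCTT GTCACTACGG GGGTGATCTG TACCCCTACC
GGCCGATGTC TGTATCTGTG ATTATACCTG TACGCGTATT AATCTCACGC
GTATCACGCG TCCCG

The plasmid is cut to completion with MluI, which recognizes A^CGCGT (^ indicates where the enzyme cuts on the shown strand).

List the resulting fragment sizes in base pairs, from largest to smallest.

91, 15, 9 bp

MluI sites (ACGCGT) start at positions 82, 97, 106.
MluI cuts after the first base of each site, so after positions 82, 97, 106.
Circular molecule, 3 cuts → 3 fragments:
  83–97 → 15 bp
  98–106 → 9 bp
  107–115 then 1–82 → 9 + 82 = 91 bp
Sorted largest to smallest: 91, 15, 9 bp.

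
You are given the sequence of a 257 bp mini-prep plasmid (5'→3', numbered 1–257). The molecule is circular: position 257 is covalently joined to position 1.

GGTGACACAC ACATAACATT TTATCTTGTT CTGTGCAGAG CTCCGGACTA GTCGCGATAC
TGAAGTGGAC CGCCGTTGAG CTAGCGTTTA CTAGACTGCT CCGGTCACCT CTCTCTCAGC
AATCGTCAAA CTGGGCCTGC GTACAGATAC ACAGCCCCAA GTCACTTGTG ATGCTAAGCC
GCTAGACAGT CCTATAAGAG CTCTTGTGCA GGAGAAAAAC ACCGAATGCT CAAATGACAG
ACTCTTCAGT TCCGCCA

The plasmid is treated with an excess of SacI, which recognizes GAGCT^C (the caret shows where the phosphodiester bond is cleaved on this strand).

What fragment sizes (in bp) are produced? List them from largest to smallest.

160, 97 bp

SacI sites (GAGCTC) start at positions 38, 198.
SacI cuts after base 5 of each site (before the last base), so after positions 42, 202.
Circular molecule, 2 cuts → 2 fragments:
  43–202 → 160 bp
  203–257 then 1–42 → 55 + 42 = 97 bp
Sorted largest to smallest: 160, 97 bp.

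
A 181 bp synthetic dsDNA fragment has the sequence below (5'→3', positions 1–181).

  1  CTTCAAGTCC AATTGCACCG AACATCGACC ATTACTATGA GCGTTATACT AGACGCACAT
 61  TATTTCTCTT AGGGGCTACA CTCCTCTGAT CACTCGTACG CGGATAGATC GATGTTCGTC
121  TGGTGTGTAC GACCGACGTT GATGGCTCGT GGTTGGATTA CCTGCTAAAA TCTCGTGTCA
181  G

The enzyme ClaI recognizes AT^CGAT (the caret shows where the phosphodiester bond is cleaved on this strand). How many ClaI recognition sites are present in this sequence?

ATCGAT occurs starting at position 108.
ClaI cuts at 1 site.

1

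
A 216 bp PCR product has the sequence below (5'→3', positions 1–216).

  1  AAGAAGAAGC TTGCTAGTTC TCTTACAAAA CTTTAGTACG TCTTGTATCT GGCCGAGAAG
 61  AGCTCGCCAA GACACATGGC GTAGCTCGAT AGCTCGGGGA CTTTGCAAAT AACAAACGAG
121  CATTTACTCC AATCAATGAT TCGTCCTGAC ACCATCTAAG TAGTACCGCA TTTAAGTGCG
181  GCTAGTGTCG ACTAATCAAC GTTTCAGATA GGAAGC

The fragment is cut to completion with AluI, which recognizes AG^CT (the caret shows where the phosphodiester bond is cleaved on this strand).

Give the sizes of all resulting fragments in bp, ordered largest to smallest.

124, 53, 22, 9, 8 bp

AluI sites (AGCT) start at positions 8, 61, 83, 91.
AluI cuts after base 2 of each site, so after positions 9, 62, 84, 92.
Linear molecule, 4 cuts → 5 fragments:
  1–9 → 9 bp
  10–62 → 53 bp
  63–84 → 22 bp
  85–92 → 8 bp
  93–216 → 124 bp
Sorted largest to smallest: 124, 53, 22, 9, 8 bp.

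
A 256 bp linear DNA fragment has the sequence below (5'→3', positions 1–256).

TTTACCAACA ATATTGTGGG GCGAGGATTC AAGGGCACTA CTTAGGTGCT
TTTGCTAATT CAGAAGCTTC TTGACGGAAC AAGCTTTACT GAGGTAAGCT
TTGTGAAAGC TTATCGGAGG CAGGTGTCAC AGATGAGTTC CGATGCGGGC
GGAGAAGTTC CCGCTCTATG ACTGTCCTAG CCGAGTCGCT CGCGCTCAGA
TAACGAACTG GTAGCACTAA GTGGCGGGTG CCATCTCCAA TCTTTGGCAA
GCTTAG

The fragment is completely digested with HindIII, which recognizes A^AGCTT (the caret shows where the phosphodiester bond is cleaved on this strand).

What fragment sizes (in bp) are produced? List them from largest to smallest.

HindIII sites (AAGCTT) start at positions 64, 81, 96, 107, 249.
HindIII cuts after the first base of each site, so after positions 64, 81, 96, 107, 249.
Linear molecule, 5 cuts → 6 fragments:
  1–64 → 64 bp
  65–81 → 17 bp
  82–96 → 15 bp
  97–107 → 11 bp
  108–249 → 142 bp
  250–256 → 7 bp
Sorted largest to smallest: 142, 64, 17, 15, 11, 7 bp.

142, 64, 17, 15, 11, 7 bp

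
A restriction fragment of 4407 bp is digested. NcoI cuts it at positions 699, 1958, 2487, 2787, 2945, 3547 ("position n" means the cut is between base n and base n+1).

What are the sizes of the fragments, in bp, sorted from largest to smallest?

1259, 860, 699, 602, 529, 300, 158 bp

Linear molecule, 6 cuts → 7 fragments:
  699 − 0 = 699 bp
  1958 − 699 = 1259 bp
  2487 − 1958 = 529 bp
  2787 − 2487 = 300 bp
  2945 − 2787 = 158 bp
  3547 − 2945 = 602 bp
  4407 − 3547 = 860 bp
Sorted largest to smallest: 1259, 860, 699, 602, 529, 300, 158 bp.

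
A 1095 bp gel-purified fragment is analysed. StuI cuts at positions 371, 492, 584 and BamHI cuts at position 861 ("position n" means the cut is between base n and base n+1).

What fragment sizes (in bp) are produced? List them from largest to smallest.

Combined cut positions (sorted): 371, 492, 584, 861.
Linear molecule, 4 cuts → 5 fragments:
  371 − 0 = 371 bp
  492 − 371 = 121 bp
  584 − 492 = 92 bp
  861 − 584 = 277 bp
  1095 − 861 = 234 bp
Sorted largest to smallest: 371, 277, 234, 121, 92 bp.

371, 277, 234, 121, 92 bp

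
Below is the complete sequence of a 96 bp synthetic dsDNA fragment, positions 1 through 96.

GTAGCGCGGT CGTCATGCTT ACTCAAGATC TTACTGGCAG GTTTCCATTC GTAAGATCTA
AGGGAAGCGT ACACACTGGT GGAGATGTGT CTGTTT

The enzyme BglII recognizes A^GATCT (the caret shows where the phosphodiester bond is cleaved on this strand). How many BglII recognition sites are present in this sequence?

AGATCT occurs starting at positions 26, 54.
BglII cuts at 2 sites.

2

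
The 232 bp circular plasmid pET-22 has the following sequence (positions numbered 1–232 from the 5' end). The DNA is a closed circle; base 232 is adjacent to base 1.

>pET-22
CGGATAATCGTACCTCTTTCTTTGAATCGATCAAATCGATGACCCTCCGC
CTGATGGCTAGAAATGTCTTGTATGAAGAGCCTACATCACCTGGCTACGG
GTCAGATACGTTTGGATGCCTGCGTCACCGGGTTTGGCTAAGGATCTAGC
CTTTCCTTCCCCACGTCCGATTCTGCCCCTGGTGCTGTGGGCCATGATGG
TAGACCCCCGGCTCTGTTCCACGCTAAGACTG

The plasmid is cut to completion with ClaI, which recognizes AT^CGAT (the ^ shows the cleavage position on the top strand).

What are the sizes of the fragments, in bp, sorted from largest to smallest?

ClaI sites (ATCGAT) start at positions 26, 35.
ClaI cuts after base 2 of each site, so after positions 27, 36.
Circular molecule, 2 cuts → 2 fragments:
  28–36 → 9 bp
  37–232 then 1–27 → 196 + 27 = 223 bp
Sorted largest to smallest: 223, 9 bp.

223, 9 bp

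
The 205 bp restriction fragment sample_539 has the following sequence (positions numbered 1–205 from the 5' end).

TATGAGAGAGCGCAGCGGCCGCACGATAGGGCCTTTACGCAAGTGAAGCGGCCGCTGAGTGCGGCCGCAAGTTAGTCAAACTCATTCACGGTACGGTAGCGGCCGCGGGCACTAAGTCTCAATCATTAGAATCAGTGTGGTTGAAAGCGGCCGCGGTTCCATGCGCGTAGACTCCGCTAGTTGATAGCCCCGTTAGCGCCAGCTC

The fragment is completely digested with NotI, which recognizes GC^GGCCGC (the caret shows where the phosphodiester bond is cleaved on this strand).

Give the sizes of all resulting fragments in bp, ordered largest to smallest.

57, 48, 38, 33, 16, 13 bp

NotI sites (GCGGCCGC) start at positions 15, 48, 61, 99, 147.
NotI cuts after base 2 of each site, so after positions 16, 49, 62, 100, 148.
Linear molecule, 5 cuts → 6 fragments:
  1–16 → 16 bp
  17–49 → 33 bp
  50–62 → 13 bp
  63–100 → 38 bp
  101–148 → 48 bp
  149–205 → 57 bp
Sorted largest to smallest: 57, 48, 38, 33, 16, 13 bp.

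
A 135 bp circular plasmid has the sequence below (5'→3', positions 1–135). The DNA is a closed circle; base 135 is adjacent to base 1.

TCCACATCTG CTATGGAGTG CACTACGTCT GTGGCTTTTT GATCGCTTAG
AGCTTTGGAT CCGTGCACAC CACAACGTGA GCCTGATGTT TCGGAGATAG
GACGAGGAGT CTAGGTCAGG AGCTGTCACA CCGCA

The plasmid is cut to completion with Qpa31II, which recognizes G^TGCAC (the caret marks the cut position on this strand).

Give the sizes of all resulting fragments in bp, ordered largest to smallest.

90, 45 bp

Qpa31II sites (GTGCAC) start at positions 18, 63.
Qpa31II cuts after the first base of each site, so after positions 18, 63.
Circular molecule, 2 cuts → 2 fragments:
  19–63 → 45 bp
  64–135 then 1–18 → 72 + 18 = 90 bp
Sorted largest to smallest: 90, 45 bp.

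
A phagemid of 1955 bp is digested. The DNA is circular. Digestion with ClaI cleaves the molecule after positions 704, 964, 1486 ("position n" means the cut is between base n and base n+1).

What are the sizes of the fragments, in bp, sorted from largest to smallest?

1173, 522, 260 bp

Circular molecule, 3 cuts → 3 fragments:
  964 − 704 = 260 bp
  1486 − 964 = 522 bp
  wrap: 1955 − 1486 + 704 = 1173 bp
Sorted largest to smallest: 1173, 522, 260 bp.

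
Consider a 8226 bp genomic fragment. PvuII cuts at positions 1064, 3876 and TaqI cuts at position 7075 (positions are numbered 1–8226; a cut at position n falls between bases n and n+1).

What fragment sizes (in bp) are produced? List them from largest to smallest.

Combined cut positions (sorted): 1064, 3876, 7075.
Linear molecule, 3 cuts → 4 fragments:
  1064 − 0 = 1064 bp
  3876 − 1064 = 2812 bp
  7075 − 3876 = 3199 bp
  8226 − 7075 = 1151 bp
Sorted largest to smallest: 3199, 2812, 1151, 1064 bp.

3199, 2812, 1151, 1064 bp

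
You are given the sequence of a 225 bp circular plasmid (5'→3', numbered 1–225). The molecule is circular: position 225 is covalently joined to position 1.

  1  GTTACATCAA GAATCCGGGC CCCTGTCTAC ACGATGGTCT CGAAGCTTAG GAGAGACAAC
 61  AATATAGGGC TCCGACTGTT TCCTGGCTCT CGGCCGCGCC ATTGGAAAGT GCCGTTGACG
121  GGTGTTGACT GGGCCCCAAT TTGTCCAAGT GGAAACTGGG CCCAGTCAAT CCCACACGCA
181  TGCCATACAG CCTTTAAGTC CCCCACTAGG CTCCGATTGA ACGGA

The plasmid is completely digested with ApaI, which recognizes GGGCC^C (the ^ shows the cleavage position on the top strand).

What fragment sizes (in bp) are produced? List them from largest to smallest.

ApaI sites (GGGCCC) start at positions 17, 131, 158.
ApaI cuts after base 5 of each site (before the last base), so after positions 21, 135, 162.
Circular molecule, 3 cuts → 3 fragments:
  22–135 → 114 bp
  136–162 → 27 bp
  163–225 then 1–21 → 63 + 21 = 84 bp
Sorted largest to smallest: 114, 84, 27 bp.

114, 84, 27 bp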